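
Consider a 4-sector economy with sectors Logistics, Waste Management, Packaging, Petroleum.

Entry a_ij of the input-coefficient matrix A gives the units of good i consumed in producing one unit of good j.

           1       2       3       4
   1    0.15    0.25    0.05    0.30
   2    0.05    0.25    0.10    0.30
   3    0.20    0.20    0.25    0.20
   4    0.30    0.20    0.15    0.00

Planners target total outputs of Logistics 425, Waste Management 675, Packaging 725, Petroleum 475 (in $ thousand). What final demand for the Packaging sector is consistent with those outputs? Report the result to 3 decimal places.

I − A =
  [   0.85    -0.25    -0.05    -0.30]
  [  -0.05     0.75    -0.10    -0.30]
  [  -0.20    -0.20     0.75    -0.20]
  [  -0.30    -0.20    -0.15     1.00]
d = (I − A) x:
  d_1 = (+0.85)·425 + (-0.25)·675 + (-0.05)·725 + (-0.30)·475 = 13.750
  d_2 = (-0.05)·425 + (+0.75)·675 + (-0.10)·725 + (-0.30)·475 = 270.000
  d_3 = (-0.20)·425 + (-0.20)·675 + (+0.75)·725 + (-0.20)·475 = 228.750
  d_4 = (-0.30)·425 + (-0.20)·675 + (-0.15)·725 + (+1.00)·475 = 103.750

d_3 = 228.750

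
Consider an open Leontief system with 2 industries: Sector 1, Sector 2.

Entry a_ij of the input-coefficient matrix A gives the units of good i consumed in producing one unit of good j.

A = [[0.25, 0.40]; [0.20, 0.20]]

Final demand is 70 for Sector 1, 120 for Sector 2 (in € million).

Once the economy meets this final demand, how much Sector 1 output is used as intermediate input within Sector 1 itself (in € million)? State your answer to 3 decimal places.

z_11 = 50.000

I − A =
  [   0.75    -0.40]
  [  -0.20     0.80]
det(I−A) = (0.75)(0.80) − (-0.40)(-0.20) = 0.5200
adj(I−A) = [[0.80, 0.40], [0.20, 0.75]]
(I − A)⁻¹ = adj(I−A) / det(I−A) ≈
  [   1.5385     0.7692]
  [   0.3846     1.4423]
First solve x = (I − A)⁻¹ d = adj(I−A)·d / det(I−A); in particular x_1 = (0.80·70 + 0.40·120) / 0.5200 = 104.00 / 0.5200 = 200.00000.
Intermediate flow from 1 to 1: z_11 = a_11 · x_1 = 0.25 × 104.00 / 0.5200 = 26.00 / 0.5200 = 50.000.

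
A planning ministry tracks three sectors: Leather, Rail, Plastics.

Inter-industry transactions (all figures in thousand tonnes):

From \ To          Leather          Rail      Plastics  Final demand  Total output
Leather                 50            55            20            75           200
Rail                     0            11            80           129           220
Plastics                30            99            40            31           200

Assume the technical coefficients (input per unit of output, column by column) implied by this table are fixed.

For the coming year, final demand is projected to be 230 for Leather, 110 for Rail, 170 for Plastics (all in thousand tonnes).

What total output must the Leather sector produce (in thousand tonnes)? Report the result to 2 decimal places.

Technical coefficients a_ij = z_ij / X_j:
  a_11 = 50/200 = 0.25, a_21 = 0/200 = 0.00, a_31 = 30/200 = 0.15
  a_12 = 55/220 = 0.25, a_22 = 11/220 = 0.05, a_32 = 99/220 = 0.45
  a_13 = 20/200 = 0.10, a_23 = 80/200 = 0.40, a_33 = 40/200 = 0.20
I − A =
  [   0.75    -0.25    -0.10]
  [   0.00     0.95    -0.40]
  [  -0.15    -0.45     0.80]
Cofactors of I−A, C_ij = (−1)^(i+j)·(minor ij) (rows/columns in the sector order above):
  C_11 = (0.95)(0.80) − (-0.40)(-0.45) = 0.5800
  C_12 = −[(0.00)(0.80) − (-0.40)(-0.15)] = 0.0600
  C_13 = (0.00)(-0.45) − (0.95)(-0.15) = 0.1425
  C_21 = −[(-0.25)(0.80) − (-0.10)(-0.45)] = 0.2450
  C_22 = (0.75)(0.80) − (-0.10)(-0.15) = 0.5850
  C_23 = −[(0.75)(-0.45) − (-0.25)(-0.15)] = 0.3750
  C_31 = (-0.25)(-0.40) − (-0.10)(0.95) = 0.1950
  C_32 = −[(0.75)(-0.40) − (-0.10)(0.00)] = 0.3000
  C_33 = (0.75)(0.95) − (-0.25)(0.00) = 0.7125
det(I−A) = Σ_j (I−A)_1j·C_1j = (0.75)(0.5800) + (-0.25)(0.0600) + (-0.10)(0.1425) = 0.40575
adj(I−A) = Cᵀ =
  [ 0.5800   0.2450   0.1950]
  [ 0.0600   0.5850   0.3000]
  [ 0.1425   0.3750   0.7125]
(I − A)⁻¹ = adj(I−A) / det(I−A) ≈
  [   1.4295     0.6038     0.4806]
  [   0.1479     1.4418     0.7394]
  [   0.3512     0.9242     1.7560]
x = (I − A)⁻¹ d = adj(I−A)·d / det(I−A), with det(I−A) = 0.40575:
  x_1 = (0.5800·230 + 0.2450·110 + 0.1950·170) / 0.40575 = 193.50 / 0.40575 ≈ 476.89
  x_2 = (0.0600·230 + 0.5850·110 + 0.3000·170) / 0.40575 = 129.15 / 0.40575 ≈ 318.30
  x_3 = (0.1425·230 + 0.3750·110 + 0.7125·170) / 0.40575 = 195.15 / 0.40575 ≈ 480.96

x_1 = 476.89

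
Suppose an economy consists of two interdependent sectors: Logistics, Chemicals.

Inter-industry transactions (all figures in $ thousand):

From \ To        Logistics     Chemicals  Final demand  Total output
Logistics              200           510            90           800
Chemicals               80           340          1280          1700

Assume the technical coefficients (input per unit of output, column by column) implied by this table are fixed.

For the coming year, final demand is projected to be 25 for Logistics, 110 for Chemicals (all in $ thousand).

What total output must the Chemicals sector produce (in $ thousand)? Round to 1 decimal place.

x_2 = 149.1

Technical coefficients a_ij = z_ij / X_j:
  a_11 = 200/800 = 0.25, a_21 = 80/800 = 0.10
  a_12 = 510/1700 = 0.30, a_22 = 340/1700 = 0.20
I − A =
  [   0.75    -0.30]
  [  -0.10     0.80]
det(I−A) = (0.75)(0.80) − (-0.30)(-0.10) = 0.5700
adj(I−A) = [[0.80, 0.30], [0.10, 0.75]]
(I − A)⁻¹ = adj(I−A) / det(I−A) ≈
  [   1.4035     0.5263]
  [   0.1754     1.3158]
x = (I − A)⁻¹ d = adj(I−A)·d / det(I−A), with det(I−A) = 0.5700:
  x_1 = (0.80·25 + 0.30·110) / 0.5700 = 53.00 / 0.5700 ≈ 93.0
  x_2 = (0.10·25 + 0.75·110) / 0.5700 = 85.00 / 0.5700 ≈ 149.1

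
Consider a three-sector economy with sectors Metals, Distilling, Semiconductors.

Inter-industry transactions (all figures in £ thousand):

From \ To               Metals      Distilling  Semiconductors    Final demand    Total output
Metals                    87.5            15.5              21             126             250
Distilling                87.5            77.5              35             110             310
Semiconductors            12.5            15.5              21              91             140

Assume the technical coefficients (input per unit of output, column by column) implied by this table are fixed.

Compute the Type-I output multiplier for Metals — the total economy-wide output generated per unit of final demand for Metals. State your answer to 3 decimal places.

m_M = 2.588

Technical coefficients a_ij = z_ij / X_j:
  a_MM = 87.5/250 = 0.35, a_DM = 87.5/250 = 0.35, a_SM = 12.5/250 = 0.05
  a_MD = 15.5/310 = 0.05, a_DD = 77.5/310 = 0.25, a_SD = 15.5/310 = 0.05
  a_MS = 21/140 = 0.15, a_DS = 35/140 = 0.25, a_SS = 21/140 = 0.15
I − A =
  [   0.65    -0.05    -0.15]
  [  -0.35     0.75    -0.25]
  [  -0.05    -0.05     0.85]
Cofactors of I−A, C_ij = (−1)^(i+j)·(minor ij) (rows/columns in the sector order above):
  C_11 = (0.75)(0.85) − (-0.25)(-0.05) = 0.6250
  C_12 = −[(-0.35)(0.85) − (-0.25)(-0.05)] = 0.3100
  C_13 = (-0.35)(-0.05) − (0.75)(-0.05) = 0.0550
  C_21 = −[(-0.05)(0.85) − (-0.15)(-0.05)] = 0.0500
  C_22 = (0.65)(0.85) − (-0.15)(-0.05) = 0.5450
  C_23 = −[(0.65)(-0.05) − (-0.05)(-0.05)] = 0.0350
  C_31 = (-0.05)(-0.25) − (-0.15)(0.75) = 0.1250
  C_32 = −[(0.65)(-0.25) − (-0.15)(-0.35)] = 0.2150
  C_33 = (0.65)(0.75) − (-0.05)(-0.35) = 0.4700
det(I−A) = Σ_j (I−A)_1j·C_1j = (0.65)(0.6250) + (-0.05)(0.3100) + (-0.15)(0.0550) = 0.3825
adj(I−A) = Cᵀ =
  [ 0.6250   0.0500   0.1250]
  [ 0.3100   0.5450   0.2150]
  [ 0.0550   0.0350   0.4700]
(I − A)⁻¹ = adj(I−A) / det(I−A) ≈
  [   1.6340     0.1307     0.3268]
  [   0.8105     1.4248     0.5621]
  [   0.1438     0.0915     1.2288]
The output multiplier for sector j is the column-j sum of the Leontief inverse (I − A)⁻¹ = adj(I−A) / det(I−A).
Column M of adj(I−A): (0.6250, 0.3100, 0.0550); det(I−A) = 0.3825.
m_M = (0.6250 + 0.3100 + 0.0550) / 0.3825 = 0.99 / 0.3825 ≈ 2.588.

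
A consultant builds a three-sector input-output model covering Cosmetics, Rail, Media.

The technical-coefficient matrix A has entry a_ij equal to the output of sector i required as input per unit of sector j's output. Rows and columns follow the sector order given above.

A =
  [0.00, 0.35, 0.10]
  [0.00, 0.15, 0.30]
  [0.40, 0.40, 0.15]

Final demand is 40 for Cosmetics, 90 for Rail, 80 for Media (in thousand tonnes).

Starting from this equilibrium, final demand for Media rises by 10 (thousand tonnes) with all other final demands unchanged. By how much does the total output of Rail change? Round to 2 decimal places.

Δx_2 = 5.70

I − A =
  [   1.00    -0.35    -0.10]
  [   0.00     0.85    -0.30]
  [  -0.40    -0.40     0.85]
Cofactors of I−A, C_ij = (−1)^(i+j)·(minor ij) (rows/columns in the sector order above):
  C_11 = (0.85)(0.85) − (-0.30)(-0.40) = 0.6025
  C_12 = −[(0.00)(0.85) − (-0.30)(-0.40)] = 0.1200
  C_13 = (0.00)(-0.40) − (0.85)(-0.40) = 0.3400
  C_21 = −[(-0.35)(0.85) − (-0.10)(-0.40)] = 0.3375
  C_22 = (1.00)(0.85) − (-0.10)(-0.40) = 0.8100
  C_23 = −[(1.00)(-0.40) − (-0.35)(-0.40)] = 0.5400
  C_31 = (-0.35)(-0.30) − (-0.10)(0.85) = 0.1900
  C_32 = −[(1.00)(-0.30) − (-0.10)(0.00)] = 0.3000
  C_33 = (1.00)(0.85) − (-0.35)(0.00) = 0.8500
det(I−A) = Σ_j (I−A)_1j·C_1j = (1.00)(0.6025) + (-0.35)(0.1200) + (-0.10)(0.3400) = 0.5265
adj(I−A) = Cᵀ =
  [ 0.6025   0.3375   0.1900]
  [ 0.1200   0.8100   0.3000]
  [ 0.3400   0.5400   0.8500]
(I − A)⁻¹ = adj(I−A) / det(I−A) ≈
  [   1.1443     0.6410     0.3609]
  [   0.2279     1.5385     0.5698]
  [   0.6458     1.0256     1.6144]
Δx = (I − A)⁻¹ Δd with Δd having +10 in the Media component and 0 elsewhere.
So Δx_2 = L_23 · (+10), where L_23 = adj(I−A)_23 / det(I−A) = 0.3000 / 0.5265.
Δx_2 = 0.3000 × (+10) / 0.5265 = 3.00 / 0.5265 ≈ 5.70.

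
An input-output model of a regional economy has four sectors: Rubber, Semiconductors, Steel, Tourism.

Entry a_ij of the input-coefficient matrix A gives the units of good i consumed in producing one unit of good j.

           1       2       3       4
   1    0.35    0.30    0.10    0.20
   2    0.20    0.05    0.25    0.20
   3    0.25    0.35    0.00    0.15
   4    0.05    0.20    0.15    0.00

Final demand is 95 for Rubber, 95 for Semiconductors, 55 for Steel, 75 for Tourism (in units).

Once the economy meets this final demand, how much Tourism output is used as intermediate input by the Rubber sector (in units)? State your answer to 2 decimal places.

I − A =
  [   0.65    -0.30    -0.10    -0.20]
  [  -0.20     0.95    -0.25    -0.20]
  [  -0.25    -0.35     1.00    -0.15]
  [  -0.05    -0.20    -0.15     1.00]
Compute the cofactors C_ij = (−1)^(i+j)·(3×3 minor ij) of I−A; the adjugate is their transpose:
adj(I−A) = Cᵀ =
  [ 0.783125   0.381750   0.213500   0.265000]
  [ 0.277375   0.592125   0.206500   0.204875]
  [ 0.314125   0.330750   0.511000   0.205625]
  [ 0.141750   0.187125   0.128625   0.451125]
det(I−A) = Σ_j (I−A)_1j·C_1j = (0.65)(0.783125) + (-0.30)(0.277375) + (-0.10)(0.314125) + (-0.20)(0.141750) = 0.36605625
(I − A)⁻¹ = adj(I−A) / det(I−A) ≈
  [   2.1394     1.0429     0.5832     0.7239]
  [   0.7577     1.6176     0.5641     0.5597]
  [   0.8581     0.9035     1.3960     0.5617]
  [   0.3872     0.5112     0.3514     1.2324]
First solve x = (I − A)⁻¹ d = adj(I−A)·d / det(I−A); in particular x_1 = (0.783125·95 + 0.381750·95 + 0.213500·55 + 0.265000·75) / 0.36605625 = 142.280625 / 0.36605625 ≈ 388.6851.
Intermediate flow from 4 to 1: z_41 = a_41 · x_1 = 0.05 × 142.280625 / 0.36605625 = 7.11403125 / 0.36605625 ≈ 19.43.

z_41 = 19.43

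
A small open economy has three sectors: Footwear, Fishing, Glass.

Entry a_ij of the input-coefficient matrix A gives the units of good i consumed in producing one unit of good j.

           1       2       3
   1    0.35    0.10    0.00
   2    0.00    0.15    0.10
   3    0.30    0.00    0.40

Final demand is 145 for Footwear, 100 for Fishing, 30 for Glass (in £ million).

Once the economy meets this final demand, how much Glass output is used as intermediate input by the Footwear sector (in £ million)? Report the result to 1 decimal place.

z_31 = 73.3

I − A =
  [   0.65    -0.10     0.00]
  [   0.00     0.85    -0.10]
  [  -0.30     0.00     0.60]
Cofactors of I−A, C_ij = (−1)^(i+j)·(minor ij) (rows/columns in the sector order above):
  C_11 = (0.85)(0.60) − (-0.10)(0.00) = 0.5100
  C_12 = −[(0.00)(0.60) − (-0.10)(-0.30)] = 0.0300
  C_13 = (0.00)(0.00) − (0.85)(-0.30) = 0.2550
  C_21 = −[(-0.10)(0.60) − (0.00)(0.00)] = 0.0600
  C_22 = (0.65)(0.60) − (0.00)(-0.30) = 0.3900
  C_23 = −[(0.65)(0.00) − (-0.10)(-0.30)] = 0.0300
  C_31 = (-0.10)(-0.10) − (0.00)(0.85) = 0.0100
  C_32 = −[(0.65)(-0.10) − (0.00)(0.00)] = 0.0650
  C_33 = (0.65)(0.85) − (-0.10)(0.00) = 0.5525
det(I−A) = Σ_j (I−A)_1j·C_1j = (0.65)(0.5100) + (-0.10)(0.0300) + (0.00)(0.2550) = 0.3285
adj(I−A) = Cᵀ =
  [ 0.5100   0.0600   0.0100]
  [ 0.0300   0.3900   0.0650]
  [ 0.2550   0.0300   0.5525]
(I − A)⁻¹ = adj(I−A) / det(I−A) ≈
  [   1.5525     0.1826     0.0304]
  [   0.0913     1.1872     0.1979]
  [   0.7763     0.0913     1.6819]
First solve x = (I − A)⁻¹ d = adj(I−A)·d / det(I−A); in particular x_1 = (0.5100·145 + 0.0600·100 + 0.0100·30) / 0.3285 = 80.25 / 0.3285 ≈ 244.292.
Intermediate flow from 3 to 1: z_31 = a_31 · x_1 = 0.30 × 80.25 / 0.3285 = 24.075 / 0.3285 ≈ 73.3.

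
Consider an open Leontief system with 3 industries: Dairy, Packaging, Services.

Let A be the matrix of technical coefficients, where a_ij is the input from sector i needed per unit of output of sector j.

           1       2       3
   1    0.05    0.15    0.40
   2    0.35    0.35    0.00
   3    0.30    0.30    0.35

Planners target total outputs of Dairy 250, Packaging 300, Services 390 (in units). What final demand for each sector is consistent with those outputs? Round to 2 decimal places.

I − A =
  [   0.95    -0.15    -0.40]
  [  -0.35     0.65     0.00]
  [  -0.30    -0.30     0.65]
d = (I − A) x:
  d_1 = (+0.95)·250 + (-0.15)·300 + (-0.40)·390 = 36.50
  d_2 = (-0.35)·250 + (+0.65)·300 + (+0.00)·390 = 107.50
  d_3 = (-0.30)·250 + (-0.30)·300 + (+0.65)·390 = 88.50

d_1 = 36.50, d_2 = 107.50, d_3 = 88.50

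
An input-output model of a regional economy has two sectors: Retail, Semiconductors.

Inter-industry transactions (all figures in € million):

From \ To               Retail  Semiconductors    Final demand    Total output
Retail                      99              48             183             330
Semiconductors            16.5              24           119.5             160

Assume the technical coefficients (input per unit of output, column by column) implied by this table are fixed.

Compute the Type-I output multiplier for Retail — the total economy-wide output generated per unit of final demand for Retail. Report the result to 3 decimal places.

m_R = 1.552

Technical coefficients a_ij = z_ij / X_j:
  a_RR = 99/330 = 0.30, a_SR = 16.5/330 = 0.05
  a_RS = 48/160 = 0.30, a_SS = 24/160 = 0.15
I − A =
  [   0.70    -0.30]
  [  -0.05     0.85]
det(I−A) = (0.70)(0.85) − (-0.30)(-0.05) = 0.5800
adj(I−A) = [[0.85, 0.30], [0.05, 0.70]]
(I − A)⁻¹ = adj(I−A) / det(I−A) ≈
  [   1.4655     0.5172]
  [   0.0862     1.2069]
The output multiplier for sector j is the column-j sum of the Leontief inverse (I − A)⁻¹ = adj(I−A) / det(I−A).
Column R of adj(I−A): (0.85, 0.05); det(I−A) = 0.5800.
m_R = (0.85 + 0.05) / 0.5800 = 0.90 / 0.5800 ≈ 1.552.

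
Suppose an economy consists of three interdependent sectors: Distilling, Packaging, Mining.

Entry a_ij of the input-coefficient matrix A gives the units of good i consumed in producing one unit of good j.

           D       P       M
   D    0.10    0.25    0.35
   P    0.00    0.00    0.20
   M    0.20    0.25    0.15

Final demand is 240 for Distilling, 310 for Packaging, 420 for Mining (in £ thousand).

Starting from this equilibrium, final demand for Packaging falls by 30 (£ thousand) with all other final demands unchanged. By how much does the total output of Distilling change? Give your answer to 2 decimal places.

I − A =
  [   0.90    -0.25    -0.35]
  [   0.00     1.00    -0.20]
  [  -0.20    -0.25     0.85]
Cofactors of I−A, C_ij = (−1)^(i+j)·(minor ij) (rows/columns in the sector order above):
  C_11 = (1.00)(0.85) − (-0.20)(-0.25) = 0.8000
  C_12 = −[(0.00)(0.85) − (-0.20)(-0.20)] = 0.0400
  C_13 = (0.00)(-0.25) − (1.00)(-0.20) = 0.2000
  C_21 = −[(-0.25)(0.85) − (-0.35)(-0.25)] = 0.3000
  C_22 = (0.90)(0.85) − (-0.35)(-0.20) = 0.6950
  C_23 = −[(0.90)(-0.25) − (-0.25)(-0.20)] = 0.2750
  C_31 = (-0.25)(-0.20) − (-0.35)(1.00) = 0.4000
  C_32 = −[(0.90)(-0.20) − (-0.35)(0.00)] = 0.1800
  C_33 = (0.90)(1.00) − (-0.25)(0.00) = 0.9000
det(I−A) = Σ_j (I−A)_1j·C_1j = (0.90)(0.8000) + (-0.25)(0.0400) + (-0.35)(0.2000) = 0.6400
adj(I−A) = Cᵀ =
  [ 0.8000   0.3000   0.4000]
  [ 0.0400   0.6950   0.1800]
  [ 0.2000   0.2750   0.9000]
(I − A)⁻¹ = adj(I−A) / det(I−A) ≈
  [   1.2500     0.4688     0.6250]
  [   0.0625     1.0859     0.2813]
  [   0.3125     0.4297     1.4063]
Δx = (I − A)⁻¹ Δd with Δd having -30 in the Packaging component and 0 elsewhere.
So Δx_D = L_DP · (-30), where L_DP = adj(I−A)_DP / det(I−A) = 0.3000 / 0.6400.
Δx_D = 0.3000 × (-30) / 0.6400 = -9.00 / 0.6400 ≈ -14.06.

Δx_D = -14.06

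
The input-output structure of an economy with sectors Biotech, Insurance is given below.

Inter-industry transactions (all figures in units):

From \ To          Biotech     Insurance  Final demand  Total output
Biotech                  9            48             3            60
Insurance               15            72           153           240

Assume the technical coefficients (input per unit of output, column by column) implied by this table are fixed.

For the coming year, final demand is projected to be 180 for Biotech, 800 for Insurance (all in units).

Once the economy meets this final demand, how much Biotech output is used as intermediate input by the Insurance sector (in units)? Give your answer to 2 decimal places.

z_BI = 266.06

Technical coefficients a_ij = z_ij / X_j:
  a_BB = 9/60 = 0.15, a_IB = 15/60 = 0.25
  a_BI = 48/240 = 0.20, a_II = 72/240 = 0.30
I − A =
  [   0.85    -0.20]
  [  -0.25     0.70]
det(I−A) = (0.85)(0.70) − (-0.20)(-0.25) = 0.5450
adj(I−A) = [[0.70, 0.20], [0.25, 0.85]]
(I − A)⁻¹ = adj(I−A) / det(I−A) ≈
  [   1.2844     0.3670]
  [   0.4587     1.5596]
First solve x = (I − A)⁻¹ d = adj(I−A)·d / det(I−A); in particular x_I = (0.25·180 + 0.85·800) / 0.5450 = 725.00 / 0.5450 ≈ 1330.2752.
Intermediate flow from B to I: z_BI = a_BI · x_I = 0.20 × 725.00 / 0.5450 = 145.00 / 0.5450 ≈ 266.06.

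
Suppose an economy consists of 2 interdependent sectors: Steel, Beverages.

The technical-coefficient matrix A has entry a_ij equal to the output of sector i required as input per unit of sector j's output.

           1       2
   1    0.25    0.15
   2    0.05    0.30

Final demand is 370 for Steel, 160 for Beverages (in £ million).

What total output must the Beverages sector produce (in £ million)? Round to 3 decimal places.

I − A =
  [   0.75    -0.15]
  [  -0.05     0.70]
det(I−A) = (0.75)(0.70) − (-0.15)(-0.05) = 0.5175
adj(I−A) = [[0.70, 0.15], [0.05, 0.75]]
(I − A)⁻¹ = adj(I−A) / det(I−A) ≈
  [   1.3527     0.2899]
  [   0.0966     1.4493]
x = (I − A)⁻¹ d = adj(I−A)·d / det(I−A), with det(I−A) = 0.5175:
  x_1 = (0.70·370 + 0.15·160) / 0.5175 = 283.00 / 0.5175 ≈ 546.860
  x_2 = (0.05·370 + 0.75·160) / 0.5175 = 138.50 / 0.5175 ≈ 267.633

x_2 = 267.633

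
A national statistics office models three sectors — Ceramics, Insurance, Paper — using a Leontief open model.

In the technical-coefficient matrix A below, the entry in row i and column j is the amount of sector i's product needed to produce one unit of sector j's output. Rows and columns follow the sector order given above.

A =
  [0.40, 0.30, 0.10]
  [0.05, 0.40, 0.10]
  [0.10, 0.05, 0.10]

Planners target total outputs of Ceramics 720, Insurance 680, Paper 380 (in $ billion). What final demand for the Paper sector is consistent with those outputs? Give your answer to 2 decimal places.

d_P = 236.00

I − A =
  [   0.60    -0.30    -0.10]
  [  -0.05     0.60    -0.10]
  [  -0.10    -0.05     0.90]
d = (I − A) x:
  d_C = (+0.60)·720 + (-0.30)·680 + (-0.10)·380 = 190.00
  d_I = (-0.05)·720 + (+0.60)·680 + (-0.10)·380 = 334.00
  d_P = (-0.10)·720 + (-0.05)·680 + (+0.90)·380 = 236.00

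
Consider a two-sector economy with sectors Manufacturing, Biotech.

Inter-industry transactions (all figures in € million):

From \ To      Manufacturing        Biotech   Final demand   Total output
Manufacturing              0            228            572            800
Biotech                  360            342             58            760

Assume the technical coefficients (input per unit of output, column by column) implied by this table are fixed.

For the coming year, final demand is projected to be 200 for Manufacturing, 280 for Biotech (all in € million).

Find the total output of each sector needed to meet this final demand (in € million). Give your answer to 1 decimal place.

x_M = 467.5, x_B = 891.6

Technical coefficients a_ij = z_ij / X_j:
  a_MM = 0/800 = 0.00, a_BM = 360/800 = 0.45
  a_MB = 228/760 = 0.30, a_BB = 342/760 = 0.45
I − A =
  [   1.00    -0.30]
  [  -0.45     0.55]
det(I−A) = (1.00)(0.55) − (-0.30)(-0.45) = 0.4150
adj(I−A) = [[0.55, 0.30], [0.45, 1.00]]
(I − A)⁻¹ = adj(I−A) / det(I−A) ≈
  [   1.3253     0.7229]
  [   1.0843     2.4096]
x = (I − A)⁻¹ d = adj(I−A)·d / det(I−A), with det(I−A) = 0.4150:
  x_M = (0.55·200 + 0.30·280) / 0.4150 = 194.00 / 0.4150 ≈ 467.5
  x_B = (0.45·200 + 1.00·280) / 0.4150 = 370.00 / 0.4150 ≈ 891.6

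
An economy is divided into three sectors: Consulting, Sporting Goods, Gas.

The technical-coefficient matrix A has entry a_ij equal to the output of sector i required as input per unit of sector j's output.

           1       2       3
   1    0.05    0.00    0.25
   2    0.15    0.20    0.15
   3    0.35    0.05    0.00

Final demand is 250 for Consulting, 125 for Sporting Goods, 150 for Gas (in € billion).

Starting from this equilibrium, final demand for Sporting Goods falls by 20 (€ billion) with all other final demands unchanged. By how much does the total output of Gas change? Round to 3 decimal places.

Δx_3 = -1.395

I − A =
  [   0.95     0.00    -0.25]
  [  -0.15     0.80    -0.15]
  [  -0.35    -0.05     1.00]
Cofactors of I−A, C_ij = (−1)^(i+j)·(minor ij) (rows/columns in the sector order above):
  C_11 = (0.80)(1.00) − (-0.15)(-0.05) = 0.7925
  C_12 = −[(-0.15)(1.00) − (-0.15)(-0.35)] = 0.2025
  C_13 = (-0.15)(-0.05) − (0.80)(-0.35) = 0.2875
  C_21 = −[(0.00)(1.00) − (-0.25)(-0.05)] = 0.0125
  C_22 = (0.95)(1.00) − (-0.25)(-0.35) = 0.8625
  C_23 = −[(0.95)(-0.05) − (0.00)(-0.35)] = 0.0475
  C_31 = (0.00)(-0.15) − (-0.25)(0.80) = 0.2000
  C_32 = −[(0.95)(-0.15) − (-0.25)(-0.15)] = 0.1800
  C_33 = (0.95)(0.80) − (0.00)(-0.15) = 0.7600
det(I−A) = Σ_j (I−A)_1j·C_1j = (0.95)(0.7925) + (0.00)(0.2025) + (-0.25)(0.2875) = 0.6810
adj(I−A) = Cᵀ =
  [ 0.7925   0.0125   0.2000]
  [ 0.2025   0.8625   0.1800]
  [ 0.2875   0.0475   0.7600]
(I − A)⁻¹ = adj(I−A) / det(I−A) ≈
  [   1.1637     0.0184     0.2937]
  [   0.2974     1.2665     0.2643]
  [   0.4222     0.0698     1.1160]
Δx = (I − A)⁻¹ Δd with Δd having -20 in the Sporting Goods component and 0 elsewhere.
So Δx_3 = L_32 · (-20), where L_32 = adj(I−A)_32 / det(I−A) = 0.0475 / 0.6810.
Δx_3 = 0.0475 × (-20) / 0.6810 = -0.95 / 0.6810 ≈ -1.395.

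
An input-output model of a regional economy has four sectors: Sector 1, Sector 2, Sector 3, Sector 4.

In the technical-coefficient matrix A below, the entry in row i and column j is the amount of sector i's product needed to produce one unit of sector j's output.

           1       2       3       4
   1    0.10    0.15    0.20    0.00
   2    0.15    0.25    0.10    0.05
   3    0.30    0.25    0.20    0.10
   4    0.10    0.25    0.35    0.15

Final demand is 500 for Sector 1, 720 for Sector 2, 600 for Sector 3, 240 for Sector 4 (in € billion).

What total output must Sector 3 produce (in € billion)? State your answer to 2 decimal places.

x_3 = 1920.28

I − A =
  [   0.90    -0.15    -0.20     0.00]
  [  -0.15     0.75    -0.10    -0.05]
  [  -0.30    -0.25     0.80    -0.10]
  [  -0.10    -0.25    -0.35     0.85]
Compute the cofactors C_ij = (−1)^(i+j)·(3×3 minor ij) of I−A; the adjugate is their transpose:
adj(I−A) = Cᵀ =
  [ 0.445625   0.144250   0.140375   0.025000]
  [ 0.132500   0.527500   0.118750   0.045000]
  [ 0.231875   0.253500   0.542625   0.078750]
  [ 0.186875   0.276500   0.274875   0.442500]
det(I−A) = Σ_j (I−A)_1j·C_1j = (0.90)(0.445625) + (-0.15)(0.132500) + (-0.20)(0.231875) + (0.00)(0.186875) = 0.3348125
(I − A)⁻¹ = adj(I−A) / det(I−A) ≈
  [   1.3310     0.4308     0.4193     0.0747]
  [   0.3957     1.5755     0.3547     0.1344]
  [   0.6926     0.7571     1.6207     0.2352]
  [   0.5581     0.8258     0.8210     1.3216]
x = (I − A)⁻¹ d = adj(I−A)·d / det(I−A), with det(I−A) = 0.3348125:
  x_1 = (0.445625·500 + 0.144250·720 + 0.140375·600 + 0.025000·240) / 0.3348125 = 416.8975 / 0.3348125 ≈ 1245.17
  x_2 = (0.132500·500 + 0.527500·720 + 0.118750·600 + 0.045000·240) / 0.3348125 = 528.10 / 0.3348125 ≈ 1577.30
  x_3 = (0.231875·500 + 0.253500·720 + 0.542625·600 + 0.078750·240) / 0.3348125 = 642.9325 / 0.3348125 ≈ 1920.28
  x_4 = (0.186875·500 + 0.276500·720 + 0.274875·600 + 0.442500·240) / 0.3348125 = 563.6425 / 0.3348125 ≈ 1683.46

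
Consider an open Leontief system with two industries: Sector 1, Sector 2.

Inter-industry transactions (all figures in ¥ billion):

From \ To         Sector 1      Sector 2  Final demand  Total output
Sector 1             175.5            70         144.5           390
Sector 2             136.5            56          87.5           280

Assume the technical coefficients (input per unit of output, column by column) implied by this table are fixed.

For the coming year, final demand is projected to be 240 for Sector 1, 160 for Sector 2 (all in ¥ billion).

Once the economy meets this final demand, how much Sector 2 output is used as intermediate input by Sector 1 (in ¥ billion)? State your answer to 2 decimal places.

Technical coefficients a_ij = z_ij / X_j:
  a_11 = 175.5/390 = 0.45, a_21 = 136.5/390 = 0.35
  a_12 = 70/280 = 0.25, a_22 = 56/280 = 0.20
I − A =
  [   0.55    -0.25]
  [  -0.35     0.80]
det(I−A) = (0.55)(0.80) − (-0.25)(-0.35) = 0.3525
adj(I−A) = [[0.80, 0.25], [0.35, 0.55]]
(I − A)⁻¹ = adj(I−A) / det(I−A) ≈
  [   2.2695     0.7092]
  [   0.9929     1.5603]
First solve x = (I − A)⁻¹ d = adj(I−A)·d / det(I−A); in particular x_1 = (0.80·240 + 0.25·160) / 0.3525 = 232.00 / 0.3525 ≈ 658.1560.
Intermediate flow from 2 to 1: z_21 = a_21 · x_1 = 0.35 × 232.00 / 0.3525 = 81.20 / 0.3525 ≈ 230.35.

z_21 = 230.35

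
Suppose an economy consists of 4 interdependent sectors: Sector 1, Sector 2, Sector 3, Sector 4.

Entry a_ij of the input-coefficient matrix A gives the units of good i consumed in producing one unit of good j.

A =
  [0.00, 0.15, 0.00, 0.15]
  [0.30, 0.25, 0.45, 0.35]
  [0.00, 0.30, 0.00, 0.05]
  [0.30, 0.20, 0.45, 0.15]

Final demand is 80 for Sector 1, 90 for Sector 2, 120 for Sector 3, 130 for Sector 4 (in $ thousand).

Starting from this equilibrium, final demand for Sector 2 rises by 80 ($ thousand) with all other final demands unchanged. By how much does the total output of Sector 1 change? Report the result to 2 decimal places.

I − A =
  [   1.00    -0.15     0.00    -0.15]
  [  -0.30     0.75    -0.45    -0.35]
  [   0.00    -0.30     1.00    -0.05]
  [  -0.30    -0.20    -0.45     0.85]
Compute the cofactors C_ij = (−1)^(i+j)·(3×3 minor ij) of I−A; the adjugate is their transpose:
adj(I−A) = Cᵀ =
  [ 0.384125   0.174375   0.145125   0.148125]
  [ 0.360000   0.782500   0.540000   0.417500]
  [ 0.122250   0.253750   0.470750   0.153750]
  [ 0.285000   0.380000   0.427500   0.570000]
det(I−A) = Σ_j (I−A)_1j·C_1j = (1.00)(0.384125) + (-0.15)(0.360000) + (0.00)(0.122250) + (-0.15)(0.285000) = 0.287375
(I − A)⁻¹ = adj(I−A) / det(I−A) ≈
  [   1.3367     0.6068     0.5050     0.5154]
  [   1.2527     2.7229     1.8791     1.4528]
  [   0.4254     0.8830     1.6381     0.5350]
  [   0.9917     1.3223     1.4876     1.9835]
Δx = (I − A)⁻¹ Δd with Δd having +80 in the Sector 2 component and 0 elsewhere.
So Δx_1 = L_12 · (+80), where L_12 = adj(I−A)_12 / det(I−A) = 0.174375 / 0.287375.
Δx_1 = 0.174375 × (+80) / 0.287375 = 13.95 / 0.287375 ≈ 48.54.

Δx_1 = 48.54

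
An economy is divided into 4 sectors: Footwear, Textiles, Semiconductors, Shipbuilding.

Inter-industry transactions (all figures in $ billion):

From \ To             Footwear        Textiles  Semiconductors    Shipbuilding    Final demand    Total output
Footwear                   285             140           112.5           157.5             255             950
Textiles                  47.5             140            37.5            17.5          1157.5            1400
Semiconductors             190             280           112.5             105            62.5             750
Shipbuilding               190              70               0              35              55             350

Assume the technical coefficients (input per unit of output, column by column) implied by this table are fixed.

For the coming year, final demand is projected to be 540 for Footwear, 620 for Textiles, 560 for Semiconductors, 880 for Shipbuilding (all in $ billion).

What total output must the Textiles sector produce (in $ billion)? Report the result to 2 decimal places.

x_2 = 1016.60

Technical coefficients a_ij = z_ij / X_j:
  a_11 = 285/950 = 0.30, a_21 = 47.5/950 = 0.05, a_31 = 190/950 = 0.20, a_41 = 190/950 = 0.20
  a_12 = 140/1400 = 0.10, a_22 = 140/1400 = 0.10, a_32 = 280/1400 = 0.20, a_42 = 70/1400 = 0.05
  a_13 = 112.5/750 = 0.15, a_23 = 37.5/750 = 0.05, a_33 = 112.5/750 = 0.15, a_43 = 0/750 = 0.00
  a_14 = 157.5/350 = 0.45, a_24 = 17.5/350 = 0.05, a_34 = 105/350 = 0.30, a_44 = 35/350 = 0.10
I − A =
  [   0.70    -0.10    -0.15    -0.45]
  [  -0.05     0.90    -0.05    -0.05]
  [  -0.20    -0.20     0.85    -0.30]
  [  -0.20    -0.05     0.00     0.90]
Compute the cofactors C_ij = (−1)^(i+j)·(3×3 minor ij) of I−A; the adjugate is their transpose:
adj(I−A) = Cᵀ =
  [ 0.676625   0.124875   0.126750   0.387500]
  [ 0.058750   0.423000   0.035250   0.064625]
  [ 0.227250   0.147000   0.477625   0.281000]
  [ 0.153625   0.051250   0.030125   0.494750]
det(I−A) = Σ_j (I−A)_1j·C_1j = (0.70)(0.676625) + (-0.10)(0.058750) + (-0.15)(0.227250) + (-0.45)(0.153625) = 0.36454375
(I − A)⁻¹ = adj(I−A) / det(I−A) ≈
  [   1.8561     0.3426     0.3477     1.0630]
  [   0.1612     1.1604     0.0967     0.1773]
  [   0.6234     0.4032     1.3102     0.7708]
  [   0.4214     0.1406     0.0826     1.3572]
x = (I − A)⁻¹ d = adj(I−A)·d / det(I−A), with det(I−A) = 0.36454375:
  x_1 = (0.676625·540 + 0.124875·620 + 0.126750·560 + 0.387500·880) / 0.36454375 = 854.78 / 0.36454375 ≈ 2344.79
  x_2 = (0.058750·540 + 0.423000·620 + 0.035250·560 + 0.064625·880) / 0.36454375 = 370.595 / 0.36454375 ≈ 1016.60
  x_3 = (0.227250·540 + 0.147000·620 + 0.477625·560 + 0.281000·880) / 0.36454375 = 728.605 / 0.36454375 ≈ 1998.68
  x_4 = (0.153625·540 + 0.051250·620 + 0.030125·560 + 0.494750·880) / 0.36454375 = 566.9825 / 0.36454375 ≈ 1555.32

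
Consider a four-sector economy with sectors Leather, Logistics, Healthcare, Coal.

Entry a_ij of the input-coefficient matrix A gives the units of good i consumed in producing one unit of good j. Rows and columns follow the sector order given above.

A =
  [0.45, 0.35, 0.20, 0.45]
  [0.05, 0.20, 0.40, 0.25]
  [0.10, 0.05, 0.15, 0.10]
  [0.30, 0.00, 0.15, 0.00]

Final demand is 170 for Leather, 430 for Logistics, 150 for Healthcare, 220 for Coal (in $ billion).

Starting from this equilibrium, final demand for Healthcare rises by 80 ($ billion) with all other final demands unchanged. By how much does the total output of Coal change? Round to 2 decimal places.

Δx_4 = 67.34

I − A =
  [   0.55    -0.35    -0.20    -0.45]
  [  -0.05     0.80    -0.40    -0.25]
  [  -0.10    -0.05     0.85    -0.10]
  [  -0.30     0.00    -0.15     1.00]
Compute the cofactors C_ij = (−1)^(i+j)·(3×3 minor ij) of I−A; the adjugate is their transpose:
adj(I−A) = Cᵀ =
  [ 0.646125   0.305625   0.367125   0.403875]
  [ 0.161250   0.311750   0.215000   0.172000]
  [ 0.110250   0.066250   0.288250   0.095000]
  [ 0.210375   0.101625   0.153375   0.317625]
det(I−A) = Σ_j (I−A)_1j·C_1j = (0.55)(0.646125) + (-0.35)(0.161250) + (-0.20)(0.110250) + (-0.45)(0.210375) = 0.1822125
(I − A)⁻¹ = adj(I−A) / det(I−A) ≈
  [   3.5460     1.6773     2.0148     2.2165]
  [   0.8850     1.7109     1.1799     0.9440]
  [   0.6051     0.3636     1.5819     0.5214]
  [   1.1546     0.5577     0.8417     1.7432]
Δx = (I − A)⁻¹ Δd with Δd having +80 in the Healthcare component and 0 elsewhere.
So Δx_4 = L_43 · (+80), where L_43 = adj(I−A)_43 / det(I−A) = 0.153375 / 0.1822125.
Δx_4 = 0.153375 × (+80) / 0.1822125 = 12.27 / 0.1822125 ≈ 67.34.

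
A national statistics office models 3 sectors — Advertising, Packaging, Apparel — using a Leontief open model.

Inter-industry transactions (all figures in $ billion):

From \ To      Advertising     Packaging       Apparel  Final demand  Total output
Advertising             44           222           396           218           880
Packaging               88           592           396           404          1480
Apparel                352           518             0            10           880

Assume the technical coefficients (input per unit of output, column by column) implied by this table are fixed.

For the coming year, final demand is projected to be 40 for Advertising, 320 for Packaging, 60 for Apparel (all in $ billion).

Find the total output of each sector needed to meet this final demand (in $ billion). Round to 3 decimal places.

Technical coefficients a_ij = z_ij / X_j:
  a_11 = 44/880 = 0.05, a_21 = 88/880 = 0.10, a_31 = 352/880 = 0.40
  a_12 = 222/1480 = 0.15, a_22 = 592/1480 = 0.40, a_32 = 518/1480 = 0.35
  a_13 = 396/880 = 0.45, a_23 = 396/880 = 0.45, a_33 = 0/880 = 0.00
I − A =
  [   0.95    -0.15    -0.45]
  [  -0.10     0.60    -0.45]
  [  -0.40    -0.35     1.00]
Cofactors of I−A, C_ij = (−1)^(i+j)·(minor ij) (rows/columns in the sector order above):
  C_11 = (0.60)(1.00) − (-0.45)(-0.35) = 0.4425
  C_12 = −[(-0.10)(1.00) − (-0.45)(-0.40)] = 0.2800
  C_13 = (-0.10)(-0.35) − (0.60)(-0.40) = 0.2750
  C_21 = −[(-0.15)(1.00) − (-0.45)(-0.35)] = 0.3075
  C_22 = (0.95)(1.00) − (-0.45)(-0.40) = 0.7700
  C_23 = −[(0.95)(-0.35) − (-0.15)(-0.40)] = 0.3925
  C_31 = (-0.15)(-0.45) − (-0.45)(0.60) = 0.3375
  C_32 = −[(0.95)(-0.45) − (-0.45)(-0.10)] = 0.4725
  C_33 = (0.95)(0.60) − (-0.15)(-0.10) = 0.5550
det(I−A) = Σ_j (I−A)_1j·C_1j = (0.95)(0.4425) + (-0.15)(0.2800) + (-0.45)(0.2750) = 0.254625
adj(I−A) = Cᵀ =
  [ 0.4425   0.3075   0.3375]
  [ 0.2800   0.7700   0.4725]
  [ 0.2750   0.3925   0.5550]
(I − A)⁻¹ = adj(I−A) / det(I−A) ≈
  [   1.7378     1.2077     1.3255]
  [   1.0997     3.0241     1.8557]
  [   1.0800     1.5415     2.1797]
x = (I − A)⁻¹ d = adj(I−A)·d / det(I−A), with det(I−A) = 0.254625:
  x_1 = (0.4425·40 + 0.3075·320 + 0.3375·60) / 0.254625 = 136.35 / 0.254625 ≈ 535.493
  x_2 = (0.2800·40 + 0.7700·320 + 0.4725·60) / 0.254625 = 285.95 / 0.254625 ≈ 1123.024
  x_3 = (0.2750·40 + 0.3925·320 + 0.5550·60) / 0.254625 = 169.90 / 0.254625 ≈ 667.256

x_1 = 535.493, x_2 = 1123.024, x_3 = 667.256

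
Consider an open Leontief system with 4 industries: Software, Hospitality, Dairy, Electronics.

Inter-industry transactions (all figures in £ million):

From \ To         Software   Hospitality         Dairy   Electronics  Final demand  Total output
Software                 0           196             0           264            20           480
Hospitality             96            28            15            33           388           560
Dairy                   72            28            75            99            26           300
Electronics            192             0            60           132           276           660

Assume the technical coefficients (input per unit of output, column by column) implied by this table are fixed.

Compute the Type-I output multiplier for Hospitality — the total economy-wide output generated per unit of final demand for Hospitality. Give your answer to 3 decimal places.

m_2 = 2.366

Technical coefficients a_ij = z_ij / X_j:
  a_11 = 0/480 = 0.00, a_21 = 96/480 = 0.20, a_31 = 72/480 = 0.15, a_41 = 192/480 = 0.40
  a_12 = 196/560 = 0.35, a_22 = 28/560 = 0.05, a_32 = 28/560 = 0.05, a_42 = 0/560 = 0.00
  a_13 = 0/300 = 0.00, a_23 = 15/300 = 0.05, a_33 = 75/300 = 0.25, a_43 = 60/300 = 0.20
  a_14 = 264/660 = 0.40, a_24 = 33/660 = 0.05, a_34 = 99/660 = 0.15, a_44 = 132/660 = 0.20
I − A =
  [   1.00    -0.35     0.00    -0.40]
  [  -0.20     0.95    -0.05    -0.05]
  [  -0.15    -0.05     0.75    -0.15]
  [  -0.40     0.00    -0.20     0.80]
Compute the cofactors C_ij = (−1)^(i+j)·(3×3 minor ij) of I−A; the adjugate is their transpose:
adj(I−A) = Cᵀ =
  [ 0.539000   0.203500   0.093500   0.299750]
  [ 0.139500   0.438000   0.058000   0.108000]
  [ 0.180000   0.095000   0.545000   0.198125]
  [ 0.314500   0.125500   0.183000   0.654875]
det(I−A) = Σ_j (I−A)_1j·C_1j = (1.00)(0.539000) + (-0.35)(0.139500) + (0.00)(0.180000) + (-0.40)(0.314500) = 0.364375
(I − A)⁻¹ = adj(I−A) / det(I−A) ≈
  [   1.4792     0.5585     0.2566     0.8226]
  [   0.3828     1.2021     0.1592     0.2964]
  [   0.4940     0.2607     1.4957     0.5437]
  [   0.8631     0.3444     0.5022     1.7973]
The output multiplier for sector j is the column-j sum of the Leontief inverse (I − A)⁻¹ = adj(I−A) / det(I−A).
Column 2 of adj(I−A): (0.203500, 0.438000, 0.095000, 0.125500); det(I−A) = 0.364375.
m_2 = (0.203500 + 0.438000 + 0.095000 + 0.125500) / 0.364375 = 0.862 / 0.364375 ≈ 2.366.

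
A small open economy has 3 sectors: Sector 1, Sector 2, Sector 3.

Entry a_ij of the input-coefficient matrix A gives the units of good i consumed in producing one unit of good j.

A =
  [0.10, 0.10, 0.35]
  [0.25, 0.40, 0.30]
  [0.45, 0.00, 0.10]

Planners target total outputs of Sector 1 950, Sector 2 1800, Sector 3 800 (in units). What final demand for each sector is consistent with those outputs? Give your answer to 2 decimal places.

I − A =
  [   0.90    -0.10    -0.35]
  [  -0.25     0.60    -0.30]
  [  -0.45     0.00     0.90]
d = (I − A) x:
  d_1 = (+0.90)·950 + (-0.10)·1800 + (-0.35)·800 = 395.00
  d_2 = (-0.25)·950 + (+0.60)·1800 + (-0.30)·800 = 602.50
  d_3 = (-0.45)·950 + (+0.00)·1800 + (+0.90)·800 = 292.50

d_1 = 395.00, d_2 = 602.50, d_3 = 292.50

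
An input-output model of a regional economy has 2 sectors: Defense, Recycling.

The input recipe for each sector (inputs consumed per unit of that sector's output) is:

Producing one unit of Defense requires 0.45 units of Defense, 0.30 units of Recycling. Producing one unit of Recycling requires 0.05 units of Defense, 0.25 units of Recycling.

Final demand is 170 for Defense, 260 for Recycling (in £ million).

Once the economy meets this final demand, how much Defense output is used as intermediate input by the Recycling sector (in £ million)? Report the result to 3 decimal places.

I − A =
  [   0.55    -0.05]
  [  -0.30     0.75]
det(I−A) = (0.55)(0.75) − (-0.05)(-0.30) = 0.3975
adj(I−A) = [[0.75, 0.05], [0.30, 0.55]]
(I − A)⁻¹ = adj(I−A) / det(I−A) ≈
  [   1.8868     0.1258]
  [   0.7547     1.3836]
First solve x = (I − A)⁻¹ d = adj(I−A)·d / det(I−A); in particular x_2 = (0.30·170 + 0.55·260) / 0.3975 = 194.00 / 0.3975 ≈ 488.05031.
Intermediate flow from 1 to 2: z_12 = a_12 · x_2 = 0.05 × 194.00 / 0.3975 = 9.70 / 0.3975 ≈ 24.403.

z_12 = 24.403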